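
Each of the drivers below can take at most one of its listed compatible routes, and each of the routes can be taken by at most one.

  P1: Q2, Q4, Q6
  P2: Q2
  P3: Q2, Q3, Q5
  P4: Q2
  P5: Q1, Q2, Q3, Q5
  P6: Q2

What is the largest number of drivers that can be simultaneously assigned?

Unit-capacity flow: source→left, listed edges, right→sink; max matching = max flow.
Augmenting path P1→Q2 (+1); matched 1.
Augmenting path P3→Q3 (+1); matched 2.
Augmenting path P5→Q1 (+1); matched 3.
Augmenting path P2→Q2→P1→Q4 (+1); matched 4.
No augmenting path remains; maximum matching = 4.
König certificate: {P1, P3, P5, Q2} is a vertex cover of size 4 (every listed pair touches it), so no matching can be larger.

4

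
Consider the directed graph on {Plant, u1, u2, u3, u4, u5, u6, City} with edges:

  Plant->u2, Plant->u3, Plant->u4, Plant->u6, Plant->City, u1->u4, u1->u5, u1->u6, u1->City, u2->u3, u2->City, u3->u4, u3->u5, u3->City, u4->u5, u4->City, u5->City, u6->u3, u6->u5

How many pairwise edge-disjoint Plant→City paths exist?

5

Assign every edge capacity 1; by Menger, the answer equals the max flow.
Path Plant→City (+1); total 1.
Path Plant→u2→City (+1); total 2.
Path Plant→u3→City (+1); total 3.
Path Plant→u4→City (+1); total 4.
Path Plant→u6→u5→City (+1); total 5.
No residual Plant→City path; max flow = 5.
Certifying cut of size 5: {Plant→City, Plant→u2, Plant→u3, Plant→u4, Plant→u6}.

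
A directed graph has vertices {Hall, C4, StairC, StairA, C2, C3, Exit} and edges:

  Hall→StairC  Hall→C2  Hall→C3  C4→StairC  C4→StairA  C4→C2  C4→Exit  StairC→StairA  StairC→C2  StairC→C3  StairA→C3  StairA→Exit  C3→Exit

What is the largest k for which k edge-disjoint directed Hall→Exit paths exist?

Assign every edge capacity 1; by Menger, the answer equals the max flow.
Path Hall→C3→Exit (+1); total 1.
Path Hall→StairC→StairA→Exit (+1); total 2.
No residual Hall→Exit path; max flow = 2.
Certifying cut of size 2: {Hall→C3, Hall→StairC}.

2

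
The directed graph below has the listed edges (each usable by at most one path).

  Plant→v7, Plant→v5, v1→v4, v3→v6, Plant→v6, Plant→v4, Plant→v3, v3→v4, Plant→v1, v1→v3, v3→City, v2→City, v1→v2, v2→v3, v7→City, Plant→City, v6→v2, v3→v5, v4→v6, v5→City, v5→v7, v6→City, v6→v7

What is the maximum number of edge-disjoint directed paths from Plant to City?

6

Assign every edge capacity 1; by Menger, the answer equals the max flow.
Path Plant→City (+1); total 1.
Path Plant→v3→City (+1); total 2.
Path Plant→v5→City (+1); total 3.
Path Plant→v6→City (+1); total 4.
Path Plant→v7→City (+1); total 5.
Path Plant→v1→v2→City (+1); total 6.
No residual Plant→City path; max flow = 6.
Certifying cut of size 6: {Plant→City, v2→City, v3→City, v5→City, v6→City, v7→City}.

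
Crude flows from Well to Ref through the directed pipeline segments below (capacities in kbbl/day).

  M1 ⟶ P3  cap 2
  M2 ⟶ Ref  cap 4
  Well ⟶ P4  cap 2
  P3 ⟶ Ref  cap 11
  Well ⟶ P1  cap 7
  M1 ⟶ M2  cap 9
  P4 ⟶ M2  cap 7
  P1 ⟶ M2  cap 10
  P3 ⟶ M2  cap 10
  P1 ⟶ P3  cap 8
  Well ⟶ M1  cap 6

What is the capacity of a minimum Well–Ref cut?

Augment Well→P1→P3→Ref: bottleneck 7, flow now 7.
Augment Well→P4→M2→Ref: bottleneck 2, flow now 9.
Augment Well→M1→P3→Ref: bottleneck 2, flow now 11.
Augment Well→M1→M2→Ref: bottleneck 2, flow now 13.
No augmenting path remains; maximum flow = 13.
By max-flow min-cut, the minimum cut capacity equals the max flow.
In the residual graph, reachable from Well: {Well, P4, M1, M2}.
Min-cut edges: Well→P1 (7), M1→P3 (2), M2→Ref (4); capacity 7 + 2 + 4 = 13.

13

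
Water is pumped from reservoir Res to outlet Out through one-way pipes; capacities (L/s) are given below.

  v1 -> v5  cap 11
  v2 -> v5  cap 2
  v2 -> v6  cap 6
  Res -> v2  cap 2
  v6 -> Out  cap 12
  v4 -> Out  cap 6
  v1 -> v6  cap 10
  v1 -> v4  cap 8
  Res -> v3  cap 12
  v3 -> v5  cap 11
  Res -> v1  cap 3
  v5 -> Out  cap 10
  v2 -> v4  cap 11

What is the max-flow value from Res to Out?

Augment Res→v1→v4→Out: bottleneck 3, flow now 3.
Augment Res→v2→v4→Out: bottleneck 2, flow now 5.
Augment Res→v3→v5→Out: bottleneck 10, flow now 15.
No augmenting path remains; maximum flow = 15.
In the residual graph, reachable from Res: {Res, v3, v5}.
Min-cut edges: Res→v1 (3), Res→v2 (2), v5→Out (10); capacity 3 + 2 + 10 = 15.
This cut is saturated, so no flow can exceed 15.

15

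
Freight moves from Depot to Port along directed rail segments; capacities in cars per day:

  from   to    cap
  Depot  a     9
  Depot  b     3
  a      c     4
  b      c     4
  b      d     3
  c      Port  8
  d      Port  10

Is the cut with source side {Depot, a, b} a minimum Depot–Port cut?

No — its capacity is 11, but the minimum cut has capacity 7.

Given cut capacity: 4 + 4 + 3 = 11.
Augment Depot→a→c→Port: bottleneck 4, flow now 4.
Augment Depot→b→c→Port: bottleneck 3, flow now 7.
No augmenting path remains; maximum flow = 7.
In the residual graph, reachable from Depot: {Depot, a}.
Min-cut edges: Depot→b (3), a→c (4); capacity 3 + 4 = 7.
Cut capacity 11 exceeds the max flow 7, so it is not minimum.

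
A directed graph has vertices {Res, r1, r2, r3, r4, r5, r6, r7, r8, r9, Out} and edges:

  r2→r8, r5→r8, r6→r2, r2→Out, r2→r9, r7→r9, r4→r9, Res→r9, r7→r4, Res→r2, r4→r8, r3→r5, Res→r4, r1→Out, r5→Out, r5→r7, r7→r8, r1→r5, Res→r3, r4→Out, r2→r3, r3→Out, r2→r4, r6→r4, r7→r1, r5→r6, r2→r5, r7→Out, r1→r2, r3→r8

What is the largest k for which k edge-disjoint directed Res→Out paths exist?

3

Assign every edge capacity 1; by Menger, the answer equals the max flow.
Path Res→r2→Out (+1); total 1.
Path Res→r3→Out (+1); total 2.
Path Res→r4→Out (+1); total 3.
No residual Res→Out path; max flow = 3.
Certifying cut of size 3: {Res→r2, Res→r3, Res→r4}.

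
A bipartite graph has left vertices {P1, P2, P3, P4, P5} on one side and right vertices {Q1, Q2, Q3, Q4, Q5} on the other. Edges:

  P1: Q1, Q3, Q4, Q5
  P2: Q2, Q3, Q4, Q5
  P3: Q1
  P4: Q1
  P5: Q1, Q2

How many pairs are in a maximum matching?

Unit-capacity flow: source→left, listed edges, right→sink; max matching = max flow.
Augmenting path P1→Q1 (+1); matched 1.
Augmenting path P2→Q2 (+1); matched 2.
Augmenting path P3→Q1→P1→Q3 (+1); matched 3.
Augmenting path P5→Q2→P2→Q4 (+1); matched 4.
No augmenting path remains; maximum matching = 4.
König certificate: {P1, P2, P5, Q1} is a vertex cover of size 4 (every listed pair touches it), so no matching can be larger.

4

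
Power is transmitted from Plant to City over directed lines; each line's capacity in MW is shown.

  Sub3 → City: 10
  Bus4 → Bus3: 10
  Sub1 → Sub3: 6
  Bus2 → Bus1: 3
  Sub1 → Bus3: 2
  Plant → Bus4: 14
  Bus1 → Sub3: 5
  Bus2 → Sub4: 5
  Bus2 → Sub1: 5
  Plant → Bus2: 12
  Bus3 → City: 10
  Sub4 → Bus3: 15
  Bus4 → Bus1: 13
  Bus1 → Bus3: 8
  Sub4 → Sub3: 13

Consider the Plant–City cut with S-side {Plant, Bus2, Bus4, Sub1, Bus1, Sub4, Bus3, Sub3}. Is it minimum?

Given cut capacity: 10 + 10 = 20.
Augment Plant→Bus4→Bus3→City: bottleneck 10, flow now 10.
Augment Plant→Bus2→Sub1→Sub3→City: bottleneck 5, flow now 15.
Augment Plant→Bus2→Bus1→Sub3→City: bottleneck 3, flow now 18.
Augment Plant→Bus2→Sub4→Sub3→City: bottleneck 2, flow now 20.
No augmenting path remains; maximum flow = 20.
Cut capacity 20 equals the max flow, so it is a minimum cut.

Yes — it is a minimum cut (capacity 20).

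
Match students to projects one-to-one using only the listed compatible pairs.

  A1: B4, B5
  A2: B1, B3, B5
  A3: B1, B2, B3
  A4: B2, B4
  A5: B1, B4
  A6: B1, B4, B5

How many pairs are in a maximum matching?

Unit-capacity flow: source→left, listed edges, right→sink; max matching = max flow.
Augmenting path A1→B4 (+1); matched 1.
Augmenting path A2→B1 (+1); matched 2.
Augmenting path A3→B2 (+1); matched 3.
Augmenting path A6→B5 (+1); matched 4.
Augmenting path A4→B2→A3→B3 (+1); matched 5.
No augmenting path remains; maximum matching = 5.
König certificate: {B1, B2, B3, B4, B5} is a vertex cover of size 5 (every listed pair touches it), so no matching can be larger.

5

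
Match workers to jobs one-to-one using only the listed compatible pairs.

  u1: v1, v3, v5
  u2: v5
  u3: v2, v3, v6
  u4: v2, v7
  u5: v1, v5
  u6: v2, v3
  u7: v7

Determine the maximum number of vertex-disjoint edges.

Unit-capacity flow: source→left, listed edges, right→sink; max matching = max flow.
Augmenting path u1→v1 (+1); matched 1.
Augmenting path u2→v5 (+1); matched 2.
Augmenting path u3→v2 (+1); matched 3.
Augmenting path u4→v7 (+1); matched 4.
Augmenting path u6→v3 (+1); matched 5.
Augmenting path u7→v7→u4→v2→u3→v6 (+1); matched 6.
No augmenting path remains; maximum matching = 6.
König certificate: {u3, v1, v2, v3, v5, v7} is a vertex cover of size 6 (every listed pair touches it), so no matching can be larger.

6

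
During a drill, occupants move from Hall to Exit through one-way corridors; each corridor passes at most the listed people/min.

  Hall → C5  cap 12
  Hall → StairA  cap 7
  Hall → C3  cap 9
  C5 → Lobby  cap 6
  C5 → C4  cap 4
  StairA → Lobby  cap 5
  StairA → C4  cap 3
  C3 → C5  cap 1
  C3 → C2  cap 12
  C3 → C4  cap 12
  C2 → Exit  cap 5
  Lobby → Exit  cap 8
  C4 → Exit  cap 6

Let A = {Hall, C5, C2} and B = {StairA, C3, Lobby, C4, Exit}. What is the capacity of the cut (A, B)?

31

Edges leaving {Hall, C5, C2}: Hall→StairA (7), Hall→C3 (9), C5→Lobby (6), C5→C4 (4), C2→Exit (5).
Cut capacity = 7 + 9 + 6 + 4 + 5 = 31.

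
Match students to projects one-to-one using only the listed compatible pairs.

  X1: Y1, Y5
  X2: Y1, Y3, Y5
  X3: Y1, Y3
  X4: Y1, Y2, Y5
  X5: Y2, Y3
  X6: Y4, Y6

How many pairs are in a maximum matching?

Unit-capacity flow: source→left, listed edges, right→sink; max matching = max flow.
Augmenting path X1→Y1 (+1); matched 1.
Augmenting path X2→Y3 (+1); matched 2.
Augmenting path X4→Y2 (+1); matched 3.
Augmenting path X6→Y4 (+1); matched 4.
Augmenting path X3→Y1→X1→Y5 (+1); matched 5.
No augmenting path remains; maximum matching = 5.
König certificate: {X6, Y1, Y2, Y3, Y5} is a vertex cover of size 5 (every listed pair touches it), so no matching can be larger.

5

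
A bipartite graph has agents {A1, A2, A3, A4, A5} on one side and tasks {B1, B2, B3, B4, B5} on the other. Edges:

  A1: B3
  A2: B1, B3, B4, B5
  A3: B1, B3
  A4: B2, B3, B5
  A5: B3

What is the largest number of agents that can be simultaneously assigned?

Unit-capacity flow: source→left, listed edges, right→sink; max matching = max flow.
Augmenting path A1→B3 (+1); matched 1.
Augmenting path A2→B1 (+1); matched 2.
Augmenting path A4→B2 (+1); matched 3.
Augmenting path A3→B1→A2→B4 (+1); matched 4.
No augmenting path remains; maximum matching = 4.
König certificate: {A2, A3, A4, B3} is a vertex cover of size 4 (every listed pair touches it), so no matching can be larger.

4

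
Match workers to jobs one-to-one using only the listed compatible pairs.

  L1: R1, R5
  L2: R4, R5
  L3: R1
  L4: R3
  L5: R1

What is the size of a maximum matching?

4

Unit-capacity flow: source→left, listed edges, right→sink; max matching = max flow.
Augmenting path L1→R1 (+1); matched 1.
Augmenting path L2→R4 (+1); matched 2.
Augmenting path L4→R3 (+1); matched 3.
Augmenting path L3→R1→L1→R5 (+1); matched 4.
No augmenting path remains; maximum matching = 4.
König certificate: {L1, L2, L4, R1} is a vertex cover of size 4 (every listed pair touches it), so no matching can be larger.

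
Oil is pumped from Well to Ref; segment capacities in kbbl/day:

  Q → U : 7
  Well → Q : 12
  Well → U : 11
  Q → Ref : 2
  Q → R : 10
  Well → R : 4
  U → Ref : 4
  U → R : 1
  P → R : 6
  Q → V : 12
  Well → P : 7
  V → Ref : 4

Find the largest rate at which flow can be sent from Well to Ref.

Augment Well→Q→Ref: bottleneck 2, flow now 2.
Augment Well→U→Ref: bottleneck 4, flow now 6.
Augment Well→Q→V→Ref: bottleneck 4, flow now 10.
No augmenting path remains; maximum flow = 10.
In the residual graph, reachable from Well: {Well, P, Q, R, U, V}.
Min-cut edges: Q→Ref (2), U→Ref (4), V→Ref (4); capacity 2 + 4 + 4 = 10.
This cut is saturated, so no flow can exceed 10.

10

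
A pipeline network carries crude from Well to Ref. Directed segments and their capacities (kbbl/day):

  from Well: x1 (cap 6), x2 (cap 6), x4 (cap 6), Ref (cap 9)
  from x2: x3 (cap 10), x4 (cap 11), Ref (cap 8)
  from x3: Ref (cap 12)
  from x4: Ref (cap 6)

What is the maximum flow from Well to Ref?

Augment Well→Ref: bottleneck 9, flow now 9.
Augment Well→x2→Ref: bottleneck 6, flow now 15.
Augment Well→x4→Ref: bottleneck 6, flow now 21.
No augmenting path remains; maximum flow = 21.
In the residual graph, reachable from Well: {Well, x1}.
Min-cut edges: Well→x2 (6), Well→x4 (6), Well→Ref (9); capacity 6 + 6 + 9 = 21.
This cut is saturated, so no flow can exceed 21.

21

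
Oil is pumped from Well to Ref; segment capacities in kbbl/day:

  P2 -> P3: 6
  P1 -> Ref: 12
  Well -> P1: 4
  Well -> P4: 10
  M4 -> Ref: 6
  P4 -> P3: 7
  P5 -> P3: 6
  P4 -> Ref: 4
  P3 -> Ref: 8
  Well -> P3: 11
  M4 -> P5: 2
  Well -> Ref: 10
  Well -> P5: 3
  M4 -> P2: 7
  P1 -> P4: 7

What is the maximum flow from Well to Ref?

Augment Well→Ref: bottleneck 10, flow now 10.
Augment Well→P1→Ref: bottleneck 4, flow now 14.
Augment Well→P4→Ref: bottleneck 4, flow now 18.
Augment Well→P3→Ref: bottleneck 8, flow now 26.
No augmenting path remains; maximum flow = 26.
In the residual graph, reachable from Well: {Well, P4, P5, P3}.
Min-cut edges: Well→P1 (4), Well→Ref (10), P4→Ref (4), P3→Ref (8); capacity 4 + 10 + 4 + 8 = 26.
This cut is saturated, so no flow can exceed 26.

26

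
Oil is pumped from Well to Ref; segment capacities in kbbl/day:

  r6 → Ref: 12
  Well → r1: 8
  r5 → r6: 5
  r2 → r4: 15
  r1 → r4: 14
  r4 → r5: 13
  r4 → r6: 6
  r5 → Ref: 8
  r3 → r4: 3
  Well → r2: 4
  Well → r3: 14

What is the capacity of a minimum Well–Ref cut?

15

Augment Well→r1→r4→r5→Ref: bottleneck 8, flow now 8.
Augment Well→r2→r4→r6→Ref: bottleneck 4, flow now 12.
Augment Well→r3→r4→r6→Ref: bottleneck 2, flow now 14.
Augment Well→r3→r4→r5→r6→Ref: bottleneck 1, flow now 15.
No augmenting path remains; maximum flow = 15.
By max-flow min-cut, the minimum cut capacity equals the max flow.
In the residual graph, reachable from Well: {Well, r3}.
Min-cut edges: Well→r1 (8), Well→r2 (4), r3→r4 (3); capacity 8 + 4 + 3 = 15.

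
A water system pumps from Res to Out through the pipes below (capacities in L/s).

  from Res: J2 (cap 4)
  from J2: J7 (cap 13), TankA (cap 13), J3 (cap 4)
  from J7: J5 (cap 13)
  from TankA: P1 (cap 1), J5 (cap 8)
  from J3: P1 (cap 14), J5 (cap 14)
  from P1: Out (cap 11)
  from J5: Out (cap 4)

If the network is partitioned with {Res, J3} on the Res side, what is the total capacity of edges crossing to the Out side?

32

Edges leaving {Res, J3}: Res→J2 (4), J3→P1 (14), J3→J5 (14).
Cut capacity = 4 + 14 + 14 = 32.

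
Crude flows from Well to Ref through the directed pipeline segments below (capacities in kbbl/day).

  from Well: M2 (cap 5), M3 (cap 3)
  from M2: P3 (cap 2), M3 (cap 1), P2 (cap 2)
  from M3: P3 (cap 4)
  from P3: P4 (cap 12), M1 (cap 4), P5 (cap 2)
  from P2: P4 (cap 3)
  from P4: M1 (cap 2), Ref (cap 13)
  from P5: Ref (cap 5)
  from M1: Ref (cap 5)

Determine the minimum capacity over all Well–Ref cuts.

Augment Well→M2→P3→P4→Ref: bottleneck 2, flow now 2.
Augment Well→M2→P2→P4→Ref: bottleneck 2, flow now 4.
Augment Well→M3→P3→P4→Ref: bottleneck 3, flow now 7.
Augment Well→M2→M3→P3→P4→Ref: bottleneck 1, flow now 8.
No augmenting path remains; maximum flow = 8.
By max-flow min-cut, the minimum cut capacity equals the max flow.
In the residual graph, reachable from Well: {Well}.
Min-cut edges: Well→M2 (5), Well→M3 (3); capacity 5 + 3 = 8.

8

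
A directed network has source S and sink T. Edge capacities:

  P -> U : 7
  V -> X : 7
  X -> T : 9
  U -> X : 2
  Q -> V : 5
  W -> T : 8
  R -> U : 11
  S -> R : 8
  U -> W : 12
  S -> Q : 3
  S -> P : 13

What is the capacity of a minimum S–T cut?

Augment S→P→U→W→T: bottleneck 7, flow now 7.
Augment S→Q→V→X→T: bottleneck 3, flow now 10.
Augment S→R→U→W→T: bottleneck 1, flow now 11.
Augment S→R→U→X→T: bottleneck 2, flow now 13.
No augmenting path remains; maximum flow = 13.
By max-flow min-cut, the minimum cut capacity equals the max flow.
In the residual graph, reachable from S: {S, P, R, U, W}.
Min-cut edges: S→Q (3), U→X (2), W→T (8); capacity 3 + 2 + 8 = 13.

13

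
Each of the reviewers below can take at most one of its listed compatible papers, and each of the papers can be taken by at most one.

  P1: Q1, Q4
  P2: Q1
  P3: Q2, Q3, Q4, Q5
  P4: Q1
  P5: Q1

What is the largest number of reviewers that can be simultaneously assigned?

3

Unit-capacity flow: source→left, listed edges, right→sink; max matching = max flow.
Augmenting path P1→Q1 (+1); matched 1.
Augmenting path P3→Q2 (+1); matched 2.
Augmenting path P2→Q1→P1→Q4 (+1); matched 3.
No augmenting path remains; maximum matching = 3.
König certificate: {P1, P3, Q1} is a vertex cover of size 3 (every listed pair touches it), so no matching can be larger.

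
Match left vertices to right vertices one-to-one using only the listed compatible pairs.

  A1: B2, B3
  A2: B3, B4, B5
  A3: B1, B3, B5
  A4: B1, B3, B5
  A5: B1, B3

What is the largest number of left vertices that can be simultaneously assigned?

Unit-capacity flow: source→left, listed edges, right→sink; max matching = max flow.
Augmenting path A1→B2 (+1); matched 1.
Augmenting path A2→B3 (+1); matched 2.
Augmenting path A3→B1 (+1); matched 3.
Augmenting path A4→B5 (+1); matched 4.
Augmenting path A5→B3→A2→B4 (+1); matched 5.
No augmenting path remains; maximum matching = 5.
König certificate: {A1, A2, A3, A4, A5} is a vertex cover of size 5 (every listed pair touches it), so no matching can be larger.

5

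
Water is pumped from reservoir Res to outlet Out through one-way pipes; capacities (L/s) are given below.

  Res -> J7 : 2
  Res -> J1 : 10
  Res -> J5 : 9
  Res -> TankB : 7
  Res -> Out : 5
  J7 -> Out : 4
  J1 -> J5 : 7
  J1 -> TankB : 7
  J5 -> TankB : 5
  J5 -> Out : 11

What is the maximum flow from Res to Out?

Augment Res→Out: bottleneck 5, flow now 5.
Augment Res→J7→Out: bottleneck 2, flow now 7.
Augment Res→J5→Out: bottleneck 9, flow now 16.
Augment Res→J1→J5→Out: bottleneck 2, flow now 18.
No augmenting path remains; maximum flow = 18.
In the residual graph, reachable from Res: {Res, J1, J5, TankB}.
Min-cut edges: Res→J7 (2), Res→Out (5), J5→Out (11); capacity 2 + 5 + 11 = 18.
This cut is saturated, so no flow can exceed 18.

18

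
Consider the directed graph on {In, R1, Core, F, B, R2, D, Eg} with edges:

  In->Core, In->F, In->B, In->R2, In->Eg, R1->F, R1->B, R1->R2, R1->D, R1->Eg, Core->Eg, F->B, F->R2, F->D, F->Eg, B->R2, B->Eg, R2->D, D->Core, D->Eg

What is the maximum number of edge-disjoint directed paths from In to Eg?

5

Assign every edge capacity 1; by Menger, the answer equals the max flow.
Path In→Eg (+1); total 1.
Path In→Core→Eg (+1); total 2.
Path In→F→Eg (+1); total 3.
Path In→B→Eg (+1); total 4.
Path In→R2→D→Eg (+1); total 5.
No residual In→Eg path; max flow = 5.
Certifying cut of size 5: {In→B, In→Core, In→Eg, In→F, In→R2}.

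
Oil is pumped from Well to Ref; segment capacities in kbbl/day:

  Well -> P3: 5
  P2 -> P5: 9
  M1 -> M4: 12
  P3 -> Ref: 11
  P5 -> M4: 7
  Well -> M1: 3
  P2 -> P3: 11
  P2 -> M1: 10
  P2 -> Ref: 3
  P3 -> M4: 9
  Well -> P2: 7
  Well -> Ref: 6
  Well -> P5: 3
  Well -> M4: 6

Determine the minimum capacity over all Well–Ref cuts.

Augment Well→Ref: bottleneck 6, flow now 6.
Augment Well→P2→Ref: bottleneck 3, flow now 9.
Augment Well→P3→Ref: bottleneck 5, flow now 14.
Augment Well→P2→P3→Ref: bottleneck 4, flow now 18.
No augmenting path remains; maximum flow = 18.
By max-flow min-cut, the minimum cut capacity equals the max flow.
In the residual graph, reachable from Well: {Well, M1, P5, M4}.
Min-cut edges: Well→P2 (7), Well→P3 (5), Well→Ref (6); capacity 7 + 5 + 6 = 18.

18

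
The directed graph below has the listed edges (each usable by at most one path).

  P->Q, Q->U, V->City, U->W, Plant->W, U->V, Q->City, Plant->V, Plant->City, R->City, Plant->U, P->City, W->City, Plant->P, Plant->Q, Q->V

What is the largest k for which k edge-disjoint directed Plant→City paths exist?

5

Assign every edge capacity 1; by Menger, the answer equals the max flow.
Path Plant→City (+1); total 1.
Path Plant→P→City (+1); total 2.
Path Plant→Q→City (+1); total 3.
Path Plant→V→City (+1); total 4.
Path Plant→W→City (+1); total 5.
No residual Plant→City path; max flow = 5.
Certifying cut of size 5: {Plant→City, Plant→P, Plant→Q, V→City, W→City}.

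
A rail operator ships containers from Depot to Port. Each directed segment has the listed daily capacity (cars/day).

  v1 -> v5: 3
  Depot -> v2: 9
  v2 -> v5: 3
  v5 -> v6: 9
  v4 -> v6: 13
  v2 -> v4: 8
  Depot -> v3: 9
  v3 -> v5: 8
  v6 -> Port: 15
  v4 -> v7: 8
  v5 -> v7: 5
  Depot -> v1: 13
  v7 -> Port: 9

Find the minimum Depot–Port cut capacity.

Augment Depot→v1→v5→v6→Port: bottleneck 3, flow now 3.
Augment Depot→v2→v4→v6→Port: bottleneck 8, flow now 11.
Augment Depot→v2→v5→v6→Port: bottleneck 1, flow now 12.
Augment Depot→v3→v5→v6→Port: bottleneck 3, flow now 15.
Augment Depot→v3→v5→v7→Port: bottleneck 5, flow now 20.
No augmenting path remains; maximum flow = 20.
By max-flow min-cut, the minimum cut capacity equals the max flow.
In the residual graph, reachable from Depot: {Depot, v1, v3}.
Min-cut edges: Depot→v2 (9), v1→v5 (3), v3→v5 (8); capacity 9 + 3 + 8 = 20.

20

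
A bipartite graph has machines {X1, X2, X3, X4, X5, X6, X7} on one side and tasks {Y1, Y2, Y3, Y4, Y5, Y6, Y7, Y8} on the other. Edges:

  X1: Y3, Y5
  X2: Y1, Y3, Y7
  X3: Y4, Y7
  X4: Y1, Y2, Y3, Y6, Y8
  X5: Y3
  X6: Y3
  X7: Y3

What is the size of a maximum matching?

Unit-capacity flow: source→left, listed edges, right→sink; max matching = max flow.
Augmenting path X1→Y3 (+1); matched 1.
Augmenting path X2→Y1 (+1); matched 2.
Augmenting path X3→Y4 (+1); matched 3.
Augmenting path X4→Y2 (+1); matched 4.
Augmenting path X5→Y3→X1→Y5 (+1); matched 5.
No augmenting path remains; maximum matching = 5.
König certificate: {X1, X2, X3, X4, Y3} is a vertex cover of size 5 (every listed pair touches it), so no matching can be larger.

5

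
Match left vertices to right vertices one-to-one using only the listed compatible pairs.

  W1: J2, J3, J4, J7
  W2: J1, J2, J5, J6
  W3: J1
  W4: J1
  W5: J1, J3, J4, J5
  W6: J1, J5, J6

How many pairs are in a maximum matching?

5

Unit-capacity flow: source→left, listed edges, right→sink; max matching = max flow.
Augmenting path W1→J2 (+1); matched 1.
Augmenting path W2→J1 (+1); matched 2.
Augmenting path W5→J3 (+1); matched 3.
Augmenting path W6→J5 (+1); matched 4.
Augmenting path W3→J1→W2→J6 (+1); matched 5.
No augmenting path remains; maximum matching = 5.
König certificate: {W1, W2, W5, W6, J1} is a vertex cover of size 5 (every listed pair touches it), so no matching can be larger.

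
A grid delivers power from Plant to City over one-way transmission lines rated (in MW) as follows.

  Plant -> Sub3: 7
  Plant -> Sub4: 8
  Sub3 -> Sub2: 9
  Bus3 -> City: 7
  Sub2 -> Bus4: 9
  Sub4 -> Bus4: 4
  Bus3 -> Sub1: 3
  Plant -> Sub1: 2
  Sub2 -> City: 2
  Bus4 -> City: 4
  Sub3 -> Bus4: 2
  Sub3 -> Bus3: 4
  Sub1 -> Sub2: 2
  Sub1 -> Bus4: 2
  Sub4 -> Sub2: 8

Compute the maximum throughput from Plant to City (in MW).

Augment Plant→Sub1→Bus4→City: bottleneck 2, flow now 2.
Augment Plant→Sub3→Bus3→City: bottleneck 4, flow now 6.
Augment Plant→Sub3→Bus4→City: bottleneck 2, flow now 8.
Augment Plant→Sub3→Sub2→City: bottleneck 1, flow now 9.
Augment Plant→Sub4→Sub2→City: bottleneck 1, flow now 10.
No augmenting path remains; maximum flow = 10.
In the residual graph, reachable from Plant: {Plant, Sub1, Sub3, Sub4, Bus4, Sub2}.
Min-cut edges: Sub3→Bus3 (4), Bus4→City (4), Sub2→City (2); capacity 4 + 4 + 2 = 10.
This cut is saturated, so no flow can exceed 10.

10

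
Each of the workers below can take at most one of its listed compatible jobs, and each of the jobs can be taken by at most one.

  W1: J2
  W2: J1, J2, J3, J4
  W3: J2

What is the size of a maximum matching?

Unit-capacity flow: source→left, listed edges, right→sink; max matching = max flow.
Augmenting path W1→J2 (+1); matched 1.
Augmenting path W2→J1 (+1); matched 2.
No augmenting path remains; maximum matching = 2.
König certificate: {W2, J2} is a vertex cover of size 2 (every listed pair touches it), so no matching can be larger.

2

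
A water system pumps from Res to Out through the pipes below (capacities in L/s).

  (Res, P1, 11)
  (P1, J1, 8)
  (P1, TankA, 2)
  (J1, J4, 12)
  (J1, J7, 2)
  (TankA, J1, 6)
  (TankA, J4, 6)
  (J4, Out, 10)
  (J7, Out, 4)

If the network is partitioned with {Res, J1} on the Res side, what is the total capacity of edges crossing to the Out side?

25

Edges leaving {Res, J1}: Res→P1 (11), J1→J4 (12), J1→J7 (2).
Cut capacity = 11 + 12 + 2 = 25.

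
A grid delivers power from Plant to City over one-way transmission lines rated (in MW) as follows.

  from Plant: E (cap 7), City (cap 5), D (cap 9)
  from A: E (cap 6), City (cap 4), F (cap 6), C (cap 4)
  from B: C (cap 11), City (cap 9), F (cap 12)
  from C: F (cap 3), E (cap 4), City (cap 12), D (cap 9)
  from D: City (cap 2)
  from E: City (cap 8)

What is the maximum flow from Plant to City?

14

Augment Plant→City: bottleneck 5, flow now 5.
Augment Plant→D→City: bottleneck 2, flow now 7.
Augment Plant→E→City: bottleneck 7, flow now 14.
No augmenting path remains; maximum flow = 14.
In the residual graph, reachable from Plant: {Plant, D}.
Min-cut edges: Plant→E (7), Plant→City (5), D→City (2); capacity 7 + 5 + 2 = 14.
This cut is saturated, so no flow can exceed 14.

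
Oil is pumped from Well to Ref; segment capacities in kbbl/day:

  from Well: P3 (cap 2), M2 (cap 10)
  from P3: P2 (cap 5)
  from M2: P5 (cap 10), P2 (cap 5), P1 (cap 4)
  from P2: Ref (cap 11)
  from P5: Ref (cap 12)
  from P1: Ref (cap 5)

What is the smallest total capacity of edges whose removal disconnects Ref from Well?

12

Augment Well→P3→P2→Ref: bottleneck 2, flow now 2.
Augment Well→M2→P2→Ref: bottleneck 5, flow now 7.
Augment Well→M2→P5→Ref: bottleneck 5, flow now 12.
No augmenting path remains; maximum flow = 12.
By max-flow min-cut, the minimum cut capacity equals the max flow.
In the residual graph, reachable from Well: {Well}.
Min-cut edges: Well→P3 (2), Well→M2 (10); capacity 2 + 10 = 12.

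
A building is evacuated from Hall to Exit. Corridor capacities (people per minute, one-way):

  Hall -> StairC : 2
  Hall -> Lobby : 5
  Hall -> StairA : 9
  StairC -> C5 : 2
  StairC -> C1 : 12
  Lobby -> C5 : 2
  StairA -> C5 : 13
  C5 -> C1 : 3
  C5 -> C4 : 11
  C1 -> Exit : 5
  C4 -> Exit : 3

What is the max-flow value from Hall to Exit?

Augment Hall→StairC→C1→Exit: bottleneck 2, flow now 2.
Augment Hall→Lobby→C5→C1→Exit: bottleneck 2, flow now 4.
Augment Hall→StairA→C5→C1→Exit: bottleneck 1, flow now 5.
Augment Hall→StairA→C5→C4→Exit: bottleneck 3, flow now 8.
No augmenting path remains; maximum flow = 8.
In the residual graph, reachable from Hall: {Hall, Lobby, StairA, C5, C4}.
Min-cut edges: Hall→StairC (2), C5→C1 (3), C4→Exit (3); capacity 2 + 3 + 3 = 8.
This cut is saturated, so no flow can exceed 8.

8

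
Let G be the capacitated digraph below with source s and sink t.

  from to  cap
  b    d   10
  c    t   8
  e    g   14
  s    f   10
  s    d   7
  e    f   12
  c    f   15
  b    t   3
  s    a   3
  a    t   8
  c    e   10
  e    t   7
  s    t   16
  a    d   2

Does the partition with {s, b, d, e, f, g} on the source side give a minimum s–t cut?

No — its capacity is 29, but the minimum cut has capacity 19.

Given cut capacity: 3 + 16 + 3 + 7 = 29.
Augment s→t: bottleneck 16, flow now 16.
Augment s→a→t: bottleneck 3, flow now 19.
No augmenting path remains; maximum flow = 19.
In the residual graph, reachable from s: {s, d, f}.
Min-cut edges: s→a (3), s→t (16); capacity 3 + 16 = 19.
Cut capacity 29 exceeds the max flow 19, so it is not minimum.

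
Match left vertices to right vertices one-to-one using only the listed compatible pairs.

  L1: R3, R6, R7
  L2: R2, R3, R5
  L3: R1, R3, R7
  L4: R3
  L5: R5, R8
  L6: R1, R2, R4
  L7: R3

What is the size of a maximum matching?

6

Unit-capacity flow: source→left, listed edges, right→sink; max matching = max flow.
Augmenting path L1→R3 (+1); matched 1.
Augmenting path L2→R2 (+1); matched 2.
Augmenting path L3→R1 (+1); matched 3.
Augmenting path L5→R5 (+1); matched 4.
Augmenting path L6→R4 (+1); matched 5.
Augmenting path L4→R3→L1→R6 (+1); matched 6.
No augmenting path remains; maximum matching = 6.
König certificate: {L1, L2, L3, L5, L6, R3} is a vertex cover of size 6 (every listed pair touches it), so no matching can be larger.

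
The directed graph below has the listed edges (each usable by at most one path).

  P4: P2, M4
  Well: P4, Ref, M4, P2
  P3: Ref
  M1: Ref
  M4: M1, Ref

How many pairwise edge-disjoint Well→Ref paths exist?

Assign every edge capacity 1; by Menger, the answer equals the max flow.
Path Well→Ref (+1); total 1.
Path Well→M4→Ref (+1); total 2.
Path Well→P4→M4→M1→Ref (+1); total 3.
No residual Well→Ref path; max flow = 3.
Certifying cut of size 3: {Well→M4, Well→P4, Well→Ref}.

3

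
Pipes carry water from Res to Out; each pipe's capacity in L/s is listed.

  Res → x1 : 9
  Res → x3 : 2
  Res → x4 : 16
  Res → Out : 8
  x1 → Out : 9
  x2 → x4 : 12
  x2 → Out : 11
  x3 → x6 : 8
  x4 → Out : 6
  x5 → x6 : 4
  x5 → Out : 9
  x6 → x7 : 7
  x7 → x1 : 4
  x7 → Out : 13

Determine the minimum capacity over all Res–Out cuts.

25

Augment Res→Out: bottleneck 8, flow now 8.
Augment Res→x1→Out: bottleneck 9, flow now 17.
Augment Res→x4→Out: bottleneck 6, flow now 23.
Augment Res→x3→x6→x7→Out: bottleneck 2, flow now 25.
No augmenting path remains; maximum flow = 25.
By max-flow min-cut, the minimum cut capacity equals the max flow.
In the residual graph, reachable from Res: {Res, x4}.
Min-cut edges: Res→x1 (9), Res→x3 (2), Res→Out (8), x4→Out (6); capacity 9 + 2 + 8 + 6 = 25.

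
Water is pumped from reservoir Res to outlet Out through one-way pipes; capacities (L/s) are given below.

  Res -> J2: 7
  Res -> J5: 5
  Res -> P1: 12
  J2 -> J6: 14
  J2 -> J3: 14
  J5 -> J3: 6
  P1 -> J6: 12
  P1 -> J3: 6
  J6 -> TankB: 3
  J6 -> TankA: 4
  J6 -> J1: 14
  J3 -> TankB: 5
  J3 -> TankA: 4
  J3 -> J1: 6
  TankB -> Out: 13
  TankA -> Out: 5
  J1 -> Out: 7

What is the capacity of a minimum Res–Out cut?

Augment Res→J2→J6→TankB→Out: bottleneck 3, flow now 3.
Augment Res→J2→J6→TankA→Out: bottleneck 4, flow now 7.
Augment Res→J5→J3→TankB→Out: bottleneck 5, flow now 12.
Augment Res→P1→J6→J1→Out: bottleneck 7, flow now 19.
Augment Res→P1→J3→TankA→Out: bottleneck 1, flow now 20.
No augmenting path remains; maximum flow = 20.
By max-flow min-cut, the minimum cut capacity equals the max flow.
In the residual graph, reachable from Res: {Res, J2, J5, P1, J6, J3, TankA, J1}.
Min-cut edges: J6→TankB (3), J3→TankB (5), TankA→Out (5), J1→Out (7); capacity 3 + 5 + 5 + 7 = 20.

20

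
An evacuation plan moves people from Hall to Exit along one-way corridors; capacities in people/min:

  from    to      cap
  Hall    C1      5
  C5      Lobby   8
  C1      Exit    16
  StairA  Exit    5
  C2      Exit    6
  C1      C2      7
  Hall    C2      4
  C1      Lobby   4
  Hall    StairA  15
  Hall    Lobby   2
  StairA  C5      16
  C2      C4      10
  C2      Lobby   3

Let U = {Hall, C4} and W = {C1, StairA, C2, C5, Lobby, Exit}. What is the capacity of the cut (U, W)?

26

Edges leaving {Hall, C4}: Hall→C1 (5), Hall→StairA (15), Hall→C2 (4), Hall→Lobby (2).
Cut capacity = 5 + 15 + 4 + 2 = 26.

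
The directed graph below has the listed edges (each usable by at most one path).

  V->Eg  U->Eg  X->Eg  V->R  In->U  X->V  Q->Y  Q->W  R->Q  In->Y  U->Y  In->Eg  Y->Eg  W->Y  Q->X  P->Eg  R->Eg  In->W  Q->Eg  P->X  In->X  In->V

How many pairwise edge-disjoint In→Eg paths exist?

Assign every edge capacity 1; by Menger, the answer equals the max flow.
Path In→Eg (+1); total 1.
Path In→U→Eg (+1); total 2.
Path In→V→Eg (+1); total 3.
Path In→X→Eg (+1); total 4.
Path In→Y→Eg (+1); total 5.
No residual In→Eg path; max flow = 5.
Certifying cut of size 5: {In→Eg, In→U, In→V, In→X, Y→Eg}.

5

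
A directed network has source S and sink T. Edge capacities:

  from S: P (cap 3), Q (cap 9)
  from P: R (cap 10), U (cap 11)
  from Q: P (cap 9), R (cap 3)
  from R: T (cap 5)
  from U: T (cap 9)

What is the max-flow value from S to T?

Augment S→P→R→T: bottleneck 3, flow now 3.
Augment S→Q→R→T: bottleneck 2, flow now 5.
Augment S→Q→P→U→T: bottleneck 7, flow now 12.
No augmenting path remains; maximum flow = 12.
In the residual graph, reachable from S: {S}.
Min-cut edges: S→P (3), S→Q (9); capacity 3 + 9 = 12.
This cut is saturated, so no flow can exceed 12.

12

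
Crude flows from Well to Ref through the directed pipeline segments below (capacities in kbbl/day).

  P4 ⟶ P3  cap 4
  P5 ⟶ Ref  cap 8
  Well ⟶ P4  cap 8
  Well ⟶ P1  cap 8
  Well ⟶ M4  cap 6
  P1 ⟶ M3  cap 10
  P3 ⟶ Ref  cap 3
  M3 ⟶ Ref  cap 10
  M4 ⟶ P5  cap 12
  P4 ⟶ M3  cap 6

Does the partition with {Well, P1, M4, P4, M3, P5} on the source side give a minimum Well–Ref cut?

No — its capacity is 22, but the minimum cut has capacity 19.

Given cut capacity: 4 + 10 + 8 = 22.
Augment Well→P1→M3→Ref: bottleneck 8, flow now 8.
Augment Well→M4→P5→Ref: bottleneck 6, flow now 14.
Augment Well→P4→M3→Ref: bottleneck 2, flow now 16.
Augment Well→P4→P3→Ref: bottleneck 3, flow now 19.
No augmenting path remains; maximum flow = 19.
In the residual graph, reachable from Well: {Well, P1, P4, M3, P3}.
Min-cut edges: Well→M4 (6), M3→Ref (10), P3→Ref (3); capacity 6 + 10 + 3 = 19.
Cut capacity 22 exceeds the max flow 19, so it is not minimum.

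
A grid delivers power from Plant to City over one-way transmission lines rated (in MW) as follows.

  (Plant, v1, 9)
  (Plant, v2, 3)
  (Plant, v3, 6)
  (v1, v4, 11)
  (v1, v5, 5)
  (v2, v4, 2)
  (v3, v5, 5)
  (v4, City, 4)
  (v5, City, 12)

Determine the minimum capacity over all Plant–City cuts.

14

Augment Plant→v1→v4→City: bottleneck 4, flow now 4.
Augment Plant→v1→v5→City: bottleneck 5, flow now 9.
Augment Plant→v3→v5→City: bottleneck 5, flow now 14.
No augmenting path remains; maximum flow = 14.
By max-flow min-cut, the minimum cut capacity equals the max flow.
In the residual graph, reachable from Plant: {Plant, v1, v2, v3, v4}.
Min-cut edges: v1→v5 (5), v3→v5 (5), v4→City (4); capacity 5 + 5 + 4 = 14.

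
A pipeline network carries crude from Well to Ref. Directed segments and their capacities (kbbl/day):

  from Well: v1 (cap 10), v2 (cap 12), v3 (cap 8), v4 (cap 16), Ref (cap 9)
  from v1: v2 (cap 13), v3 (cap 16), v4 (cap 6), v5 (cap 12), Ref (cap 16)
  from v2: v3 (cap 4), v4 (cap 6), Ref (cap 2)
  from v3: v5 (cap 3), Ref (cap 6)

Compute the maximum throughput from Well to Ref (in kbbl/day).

27

Augment Well→Ref: bottleneck 9, flow now 9.
Augment Well→v1→Ref: bottleneck 10, flow now 19.
Augment Well→v2→Ref: bottleneck 2, flow now 21.
Augment Well→v3→Ref: bottleneck 6, flow now 27.
No augmenting path remains; maximum flow = 27.
In the residual graph, reachable from Well: {Well, v2, v3, v4, v5}.
Min-cut edges: Well→v1 (10), Well→Ref (9), v2→Ref (2), v3→Ref (6); capacity 10 + 9 + 2 + 6 = 27.
This cut is saturated, so no flow can exceed 27.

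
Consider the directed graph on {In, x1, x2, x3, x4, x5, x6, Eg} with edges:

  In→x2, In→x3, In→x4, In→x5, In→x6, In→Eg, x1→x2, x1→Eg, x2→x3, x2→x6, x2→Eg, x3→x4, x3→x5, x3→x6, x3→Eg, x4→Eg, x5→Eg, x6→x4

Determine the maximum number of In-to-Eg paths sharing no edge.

5

Assign every edge capacity 1; by Menger, the answer equals the max flow.
Path In→Eg (+1); total 1.
Path In→x2→Eg (+1); total 2.
Path In→x3→Eg (+1); total 3.
Path In→x4→Eg (+1); total 4.
Path In→x5→Eg (+1); total 5.
No residual In→Eg path; max flow = 5.
Certifying cut of size 5: {In→Eg, In→x2, In→x3, In→x5, x4→Eg}.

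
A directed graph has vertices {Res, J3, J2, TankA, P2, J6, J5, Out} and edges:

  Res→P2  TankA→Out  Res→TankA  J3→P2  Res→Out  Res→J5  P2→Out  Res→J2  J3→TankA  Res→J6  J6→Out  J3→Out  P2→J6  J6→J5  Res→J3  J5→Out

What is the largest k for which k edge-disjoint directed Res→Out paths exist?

6

Assign every edge capacity 1; by Menger, the answer equals the max flow.
Path Res→Out (+1); total 1.
Path Res→J3→Out (+1); total 2.
Path Res→TankA→Out (+1); total 3.
Path Res→P2→Out (+1); total 4.
Path Res→J6→Out (+1); total 5.
Path Res→J5→Out (+1); total 6.
No residual Res→Out path; max flow = 6.
Certifying cut of size 6: {Res→J3, Res→J5, Res→J6, Res→Out, Res→P2, Res→TankA}.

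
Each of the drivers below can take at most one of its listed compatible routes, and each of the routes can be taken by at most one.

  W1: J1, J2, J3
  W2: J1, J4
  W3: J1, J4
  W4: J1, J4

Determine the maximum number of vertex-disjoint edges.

3

Unit-capacity flow: source→left, listed edges, right→sink; max matching = max flow.
Augmenting path W1→J1 (+1); matched 1.
Augmenting path W2→J4 (+1); matched 2.
Augmenting path W3→J1→W1→J2 (+1); matched 3.
No augmenting path remains; maximum matching = 3.
König certificate: {W1, J1, J4} is a vertex cover of size 3 (every listed pair touches it), so no matching can be larger.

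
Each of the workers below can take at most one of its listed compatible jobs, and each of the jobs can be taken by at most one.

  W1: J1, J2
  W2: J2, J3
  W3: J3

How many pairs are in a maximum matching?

Unit-capacity flow: source→left, listed edges, right→sink; max matching = max flow.
Augmenting path W1→J1 (+1); matched 1.
Augmenting path W2→J2 (+1); matched 2.
Augmenting path W3→J3 (+1); matched 3.
No augmenting path remains; maximum matching = 3.
König certificate: {W1, W2, W3} is a vertex cover of size 3 (every listed pair touches it), so no matching can be larger.

3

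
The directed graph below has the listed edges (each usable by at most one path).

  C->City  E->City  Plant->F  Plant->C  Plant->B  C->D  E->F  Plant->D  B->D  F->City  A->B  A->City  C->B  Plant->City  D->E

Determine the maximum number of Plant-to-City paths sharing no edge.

4

Assign every edge capacity 1; by Menger, the answer equals the max flow.
Path Plant→City (+1); total 1.
Path Plant→C→City (+1); total 2.
Path Plant→F→City (+1); total 3.
Path Plant→D→E→City (+1); total 4.
No residual Plant→City path; max flow = 4.
Certifying cut of size 4: {D→E, Plant→C, Plant→City, Plant→F}.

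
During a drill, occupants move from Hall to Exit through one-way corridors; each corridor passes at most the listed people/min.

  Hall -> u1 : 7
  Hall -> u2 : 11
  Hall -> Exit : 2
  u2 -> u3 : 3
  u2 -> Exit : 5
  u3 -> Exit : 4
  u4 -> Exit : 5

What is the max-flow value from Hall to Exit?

Augment Hall→Exit: bottleneck 2, flow now 2.
Augment Hall→u2→Exit: bottleneck 5, flow now 7.
Augment Hall→u2→u3→Exit: bottleneck 3, flow now 10.
No augmenting path remains; maximum flow = 10.
In the residual graph, reachable from Hall: {Hall, u1, u2}.
Min-cut edges: Hall→Exit (2), u2→u3 (3), u2→Exit (5); capacity 2 + 3 + 5 = 10.
This cut is saturated, so no flow can exceed 10.

10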